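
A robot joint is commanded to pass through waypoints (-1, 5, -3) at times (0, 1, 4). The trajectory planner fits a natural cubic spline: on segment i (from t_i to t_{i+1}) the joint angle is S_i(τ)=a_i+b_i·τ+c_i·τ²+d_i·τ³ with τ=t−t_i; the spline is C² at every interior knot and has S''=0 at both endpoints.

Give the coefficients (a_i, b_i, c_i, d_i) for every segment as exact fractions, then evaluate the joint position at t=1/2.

  seg 0: a=-1 b=85/12 c=0 d=-13/12
  seg 1: a=5 b=23/6 c=-13/4 d=13/36
S(1/2) = 77/32

Δ: Δ0=6, Δ1=-8/3
row 1: diag=8, rhs=-52; c'=3/8, d'=-13/2
back: M1=-13/2
M: M0=0, M1=-13/2, M2=0
seg 0: a=-1, c=M0/2=0, d=(M1−M0)/(6·1)=-13/12, b=Δ0−h0·(2M0+M1)/6=85/12
seg 1: a=5, c=M1/2=-13/4, d=(M2−M1)/(6·3)=13/36, b=Δ1−h1·(2M1+M2)/6=23/6
t_q=1/2 → seg 0, τ=1/2; S=-1+85/12·τ+0·τ²+-13/12·τ³=77/32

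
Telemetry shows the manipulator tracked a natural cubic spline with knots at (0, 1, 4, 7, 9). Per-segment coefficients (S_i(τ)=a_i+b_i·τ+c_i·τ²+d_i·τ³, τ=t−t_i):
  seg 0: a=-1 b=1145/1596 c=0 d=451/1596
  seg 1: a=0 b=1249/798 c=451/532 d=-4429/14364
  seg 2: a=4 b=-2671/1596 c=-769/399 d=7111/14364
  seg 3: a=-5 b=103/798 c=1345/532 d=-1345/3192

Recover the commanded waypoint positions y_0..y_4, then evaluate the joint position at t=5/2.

y_0 = S_0(0) = a_0 = -1
y_1 = S_1(0) = a_1 = 0
y_2 = S_2(0) = a_2 = 4
y_3 = S_3(0) = a_3 = -5
y_4 = S_3(2) = 2
t_q=5/2 is in segment 1 (τ=3/2); S_1(τ)=13681/4256

y_0=-1 y_1=0 y_2=4 y_3=-5 y_4=2
S(5/2) = 13681/4256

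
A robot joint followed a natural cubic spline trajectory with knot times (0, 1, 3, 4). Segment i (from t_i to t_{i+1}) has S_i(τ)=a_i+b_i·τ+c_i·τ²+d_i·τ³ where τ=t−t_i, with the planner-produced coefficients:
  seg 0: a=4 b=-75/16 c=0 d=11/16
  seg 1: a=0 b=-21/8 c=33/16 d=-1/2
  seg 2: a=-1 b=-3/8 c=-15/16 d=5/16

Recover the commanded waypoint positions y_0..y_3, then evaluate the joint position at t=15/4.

y_0 = S_0(0) = a_0 = 4
y_1 = S_1(0) = a_1 = 0
y_2 = S_2(0) = a_2 = -1
y_3 = S_2(1) = -2
t_q=15/4 is in segment 2 (τ=3/4); S_2(τ)=-1717/1024

y_0=4 y_1=0 y_2=-1 y_3=-2
S(15/4) = -1717/1024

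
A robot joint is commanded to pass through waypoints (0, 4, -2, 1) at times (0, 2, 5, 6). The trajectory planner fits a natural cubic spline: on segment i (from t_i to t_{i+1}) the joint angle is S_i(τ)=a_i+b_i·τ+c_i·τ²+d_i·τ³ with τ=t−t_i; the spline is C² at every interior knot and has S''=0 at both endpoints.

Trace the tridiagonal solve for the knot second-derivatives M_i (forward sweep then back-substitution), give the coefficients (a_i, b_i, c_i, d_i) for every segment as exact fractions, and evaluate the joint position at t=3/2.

Δ: Δ0=2, Δ1=-2, Δ2=3
row 1: diag=10, rhs=-24; c'=3/10, d'=-12/5
row 2: denom=8−3·3/10=71/10; d'=(30−3·-12/5)/(71/10)=372/71
back: M2=372/71
back: M1=-12/5−3/10·372/71=-282/71
M: M0=0, M1=-282/71, M2=372/71, M3=0
seg 0: a=0, c=M0/2=0, d=(M1−M0)/(6·2)=-47/142, b=Δ0−h0·(2M0+M1)/6=236/71
seg 1: a=4, c=M1/2=-141/71, d=(M2−M1)/(6·3)=109/213, b=Δ1−h1·(2M1+M2)/6=-46/71
seg 2: a=-2, c=M2/2=186/71, d=(M3−M2)/(6·1)=-62/71, b=Δ2−h2·(2M2+M3)/6=89/71
t_q=3/2 → seg 0, τ=3/2; S=0+236/71·τ+0·τ²+-47/142·τ³=4395/1136

  seg 0: a=0 b=236/71 c=0 d=-47/142
  seg 1: a=4 b=-46/71 c=-141/71 d=109/213
  seg 2: a=-2 b=89/71 c=186/71 d=-62/71
S(3/2) = 4395/1136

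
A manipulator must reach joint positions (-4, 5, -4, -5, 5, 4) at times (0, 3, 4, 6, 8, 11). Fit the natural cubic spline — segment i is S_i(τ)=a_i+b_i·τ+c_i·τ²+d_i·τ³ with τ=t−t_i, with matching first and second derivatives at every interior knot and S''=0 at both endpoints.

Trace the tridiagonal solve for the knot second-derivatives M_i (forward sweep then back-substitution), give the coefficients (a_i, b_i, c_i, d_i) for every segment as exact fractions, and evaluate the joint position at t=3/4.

  seg 0: a=-4 b=6569/813 c=0 d=-4130/7317
  seg 1: a=5 b=-5821/813 c=-4130/813 d=878/271
  seg 2: a=-4 b=-6179/813 c=3772/813 d=-1181/2168
  seg 3: a=-5 b=7189/1626 c=4459/3252 d=-1759/3252
  seg 4: a=5 b=1851/542 c=-6095/3252 d=6095/29268
S(3/4) = 15799/8672

Δ: Δ0=3, Δ1=-9, Δ2=-1/2, Δ3=5, Δ4=-1/3
row 1: diag=8, rhs=-72; c'=1/8, d'=-9
row 2: denom=6−1·1/8=47/8; d'=(51−1·-9)/(47/8)=480/47
row 3: denom=8−2·16/47=344/47; d'=(33−2·480/47)/(344/47)=591/344
row 4: denom=10−2·47/172=813/86; d'=(-32−2·591/344)/(813/86)=-6095/1626
back: M4=-6095/1626
back: M3=591/344−47/172·-6095/1626=4459/1626
back: M2=480/47−16/47·4459/1626=7544/813
back: M1=-9−1/8·7544/813=-8260/813
M: M0=0, M1=-8260/813, M2=7544/813, M3=4459/1626, M4=-6095/1626, M5=0
seg 0: a=-4, c=M0/2=0, d=(M1−M0)/(6·3)=-4130/7317, b=Δ0−h0·(2M0+M1)/6=6569/813
seg 1: a=5, c=M1/2=-4130/813, d=(M2−M1)/(6·1)=878/271, b=Δ1−h1·(2M1+M2)/6=-5821/813
seg 2: a=-4, c=M2/2=3772/813, d=(M3−M2)/(6·2)=-1181/2168, b=Δ2−h2·(2M2+M3)/6=-6179/813
seg 3: a=-5, c=M3/2=4459/3252, d=(M4−M3)/(6·2)=-1759/3252, b=Δ3−h3·(2M3+M4)/6=7189/1626
seg 4: a=5, c=M4/2=-6095/3252, d=(M5−M4)/(6·3)=6095/29268, b=Δ4−h4·(2M4+M5)/6=1851/542
t_q=3/4 → seg 0, τ=3/4; S=-4+6569/813·τ+0·τ²+-4130/7317·τ³=15799/8672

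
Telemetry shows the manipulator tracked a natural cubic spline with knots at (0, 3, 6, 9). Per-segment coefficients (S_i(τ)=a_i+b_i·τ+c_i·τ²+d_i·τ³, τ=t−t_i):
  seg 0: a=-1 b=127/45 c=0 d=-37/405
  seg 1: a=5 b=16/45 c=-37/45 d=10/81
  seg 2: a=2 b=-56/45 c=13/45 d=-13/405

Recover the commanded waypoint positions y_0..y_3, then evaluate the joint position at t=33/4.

y_0=-1 y_1=5 y_2=2 y_3=0
S(33/4) = 19/64

y_0 = S_0(0) = a_0 = -1
y_1 = S_1(0) = a_1 = 5
y_2 = S_2(0) = a_2 = 2
y_3 = S_2(3) = 0
t_q=33/4 is in segment 2 (τ=9/4); S_2(τ)=19/64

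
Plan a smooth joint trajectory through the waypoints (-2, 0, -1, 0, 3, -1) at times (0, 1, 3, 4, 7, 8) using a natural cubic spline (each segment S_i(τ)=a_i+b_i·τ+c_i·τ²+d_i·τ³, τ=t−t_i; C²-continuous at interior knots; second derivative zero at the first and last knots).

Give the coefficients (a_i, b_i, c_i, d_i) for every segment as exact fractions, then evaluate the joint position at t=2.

  seg 0: a=-2 b=1091/428 c=0 d=-235/428
  seg 1: a=0 b=193/214 c=-705/428 d=405/856
  seg 2: a=-1 b=-1/107 c=255/214 d=-39/214
  seg 3: a=0 b=391/214 c=69/107 d=-197/642
  seg 4: a=3 b=-277/107 c=-453/214 d=151/214
S(2) = -233/856

Δ: Δ0=2, Δ1=-1/2, Δ2=1, Δ3=1, Δ4=-4
row 1: diag=6, rhs=-15; c'=1/3, d'=-5/2
row 2: denom=6−2·1/3=16/3; d'=(9−2·-5/2)/(16/3)=21/8
row 3: denom=8−1·3/16=125/16; d'=(0−1·21/8)/(125/16)=-42/125
row 4: denom=8−3·48/125=856/125; d'=(-30−3·-42/125)/(856/125)=-453/107
back: M4=-453/107
back: M3=-42/125−48/125·-453/107=138/107
back: M2=21/8−3/16·138/107=255/107
back: M1=-5/2−1/3·255/107=-705/214
M: M0=0, M1=-705/214, M2=255/107, M3=138/107, M4=-453/107, M5=0
seg 0: a=-2, c=M0/2=0, d=(M1−M0)/(6·1)=-235/428, b=Δ0−h0·(2M0+M1)/6=1091/428
seg 1: a=0, c=M1/2=-705/428, d=(M2−M1)/(6·2)=405/856, b=Δ1−h1·(2M1+M2)/6=193/214
seg 2: a=-1, c=M2/2=255/214, d=(M3−M2)/(6·1)=-39/214, b=Δ2−h2·(2M2+M3)/6=-1/107
seg 3: a=0, c=M3/2=69/107, d=(M4−M3)/(6·3)=-197/642, b=Δ3−h3·(2M3+M4)/6=391/214
seg 4: a=3, c=M4/2=-453/214, d=(M5−M4)/(6·1)=151/214, b=Δ4−h4·(2M4+M5)/6=-277/107
t_q=2 → seg 1, τ=1; S=0+193/214·τ+-705/428·τ²+405/856·τ³=-233/856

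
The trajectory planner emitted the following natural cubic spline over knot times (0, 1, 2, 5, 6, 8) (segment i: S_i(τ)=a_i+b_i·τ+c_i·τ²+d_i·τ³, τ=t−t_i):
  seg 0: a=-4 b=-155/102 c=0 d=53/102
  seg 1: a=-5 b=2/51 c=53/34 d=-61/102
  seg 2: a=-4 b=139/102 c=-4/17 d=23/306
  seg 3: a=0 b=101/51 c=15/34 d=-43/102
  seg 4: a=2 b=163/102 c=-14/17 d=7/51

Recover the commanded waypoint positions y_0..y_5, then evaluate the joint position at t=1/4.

y_0 = S_0(0) = a_0 = -4
y_1 = S_1(0) = a_1 = -5
y_2 = S_2(0) = a_2 = -4
y_3 = S_3(0) = a_3 = 0
y_4 = S_4(0) = a_4 = 2
y_5 = S_4(2) = 3
t_q=1/4 is in segment 0 (τ=1/4); S_0(τ)=-9513/2176

y_0=-4 y_1=-5 y_2=-4 y_3=0 y_4=2 y_5=3
S(1/4) = -9513/2176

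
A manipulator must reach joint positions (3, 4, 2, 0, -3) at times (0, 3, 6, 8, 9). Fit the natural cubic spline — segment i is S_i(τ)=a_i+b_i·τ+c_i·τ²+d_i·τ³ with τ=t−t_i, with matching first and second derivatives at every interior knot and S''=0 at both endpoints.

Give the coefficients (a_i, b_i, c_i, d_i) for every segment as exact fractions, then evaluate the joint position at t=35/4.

  seg 0: a=3 b=196/309 c=0 d=-31/927
  seg 1: a=4 b=-83/309 c=-31/103 d=52/927
  seg 2: a=2 b=-173/309 c=21/103 d=-131/618
  seg 3: a=0 b=-707/309 c=-110/103 d=110/309
S(35/4) = -7141/3296

Δ: Δ0=1/3, Δ1=-2/3, Δ2=-1, Δ3=-3
row 1: diag=12, rhs=-6; c'=1/4, d'=-1/2
row 2: denom=10−3·1/4=37/4; d'=(-2−3·-1/2)/(37/4)=-2/37
row 3: denom=6−2·8/37=206/37; d'=(-12−2·-2/37)/(206/37)=-220/103
back: M3=-220/103
back: M2=-2/37−8/37·-220/103=42/103
back: M1=-1/2−1/4·42/103=-62/103
M: M0=0, M1=-62/103, M2=42/103, M3=-220/103, M4=0
seg 0: a=3, c=M0/2=0, d=(M1−M0)/(6·3)=-31/927, b=Δ0−h0·(2M0+M1)/6=196/309
seg 1: a=4, c=M1/2=-31/103, d=(M2−M1)/(6·3)=52/927, b=Δ1−h1·(2M1+M2)/6=-83/309
seg 2: a=2, c=M2/2=21/103, d=(M3−M2)/(6·2)=-131/618, b=Δ2−h2·(2M2+M3)/6=-173/309
seg 3: a=0, c=M3/2=-110/103, d=(M4−M3)/(6·1)=110/309, b=Δ3−h3·(2M3+M4)/6=-707/309
t_q=35/4 → seg 3, τ=3/4; S=0+-707/309·τ+-110/103·τ²+110/309·τ³=-7141/3296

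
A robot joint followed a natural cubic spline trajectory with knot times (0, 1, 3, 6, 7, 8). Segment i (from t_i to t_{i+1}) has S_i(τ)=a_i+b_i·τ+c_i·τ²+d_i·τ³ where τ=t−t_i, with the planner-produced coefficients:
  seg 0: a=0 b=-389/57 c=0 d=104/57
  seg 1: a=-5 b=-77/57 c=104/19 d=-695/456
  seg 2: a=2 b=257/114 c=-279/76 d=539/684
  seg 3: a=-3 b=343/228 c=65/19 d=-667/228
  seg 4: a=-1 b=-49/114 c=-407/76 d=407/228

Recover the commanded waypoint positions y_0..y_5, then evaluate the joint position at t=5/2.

y_0 = S_0(0) = a_0 = 0
y_1 = S_1(0) = a_1 = -5
y_2 = S_2(0) = a_2 = 2
y_3 = S_3(0) = a_3 = -3
y_4 = S_4(0) = a_4 = -1
y_5 = S_4(1) = -5
t_q=5/2 is in segment 1 (τ=3/2); S_1(τ)=177/1216

y_0=0 y_1=-5 y_2=2 y_3=-3 y_4=-1 y_5=-5
S(5/2) = 177/1216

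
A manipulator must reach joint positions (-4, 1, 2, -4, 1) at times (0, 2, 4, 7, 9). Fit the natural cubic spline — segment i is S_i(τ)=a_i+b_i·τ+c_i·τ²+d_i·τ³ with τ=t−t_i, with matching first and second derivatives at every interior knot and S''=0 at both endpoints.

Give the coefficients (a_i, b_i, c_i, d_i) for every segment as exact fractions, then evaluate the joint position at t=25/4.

  seg 0: a=-4 b=965/344 c=0 d=-105/1376
  seg 1: a=1 b=325/172 c=-315/688 d=-163/1376
  seg 2: a=2 b=-469/344 c=-201/172 d=329/1032
  seg 3: a=-4 b=10/43 c=585/344 d=-195/688
S(25/4) = -73805/22016

Δ: Δ0=5/2, Δ1=1/2, Δ2=-2, Δ3=5/2
row 1: diag=8, rhs=-12; c'=1/4, d'=-3/2
row 2: denom=10−2·1/4=19/2; d'=(-15−2·-3/2)/(19/2)=-24/19
row 3: denom=10−3·6/19=172/19; d'=(27−3·-24/19)/(172/19)=585/172
back: M3=585/172
back: M2=-24/19−6/19·585/172=-201/86
back: M1=-3/2−1/4·-201/86=-315/344
M: M0=0, M1=-315/344, M2=-201/86, M3=585/172, M4=0
seg 0: a=-4, c=M0/2=0, d=(M1−M0)/(6·2)=-105/1376, b=Δ0−h0·(2M0+M1)/6=965/344
seg 1: a=1, c=M1/2=-315/688, d=(M2−M1)/(6·2)=-163/1376, b=Δ1−h1·(2M1+M2)/6=325/172
seg 2: a=2, c=M2/2=-201/172, d=(M3−M2)/(6·3)=329/1032, b=Δ2−h2·(2M2+M3)/6=-469/344
seg 3: a=-4, c=M3/2=585/344, d=(M4−M3)/(6·2)=-195/688, b=Δ3−h3·(2M3+M4)/6=10/43
t_q=25/4 → seg 2, τ=9/4; S=2+-469/344·τ+-201/172·τ²+329/1032·τ³=-73805/22016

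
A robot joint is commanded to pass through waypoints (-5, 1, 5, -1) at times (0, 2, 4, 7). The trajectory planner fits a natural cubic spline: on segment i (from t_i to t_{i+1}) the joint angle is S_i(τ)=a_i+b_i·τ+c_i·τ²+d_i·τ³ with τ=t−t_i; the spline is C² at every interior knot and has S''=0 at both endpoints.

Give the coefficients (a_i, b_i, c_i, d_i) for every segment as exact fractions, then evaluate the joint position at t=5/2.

  seg 0: a=-5 b=58/19 c=0 d=-1/76
  seg 1: a=1 b=55/19 c=-3/38 d=-7/38
  seg 2: a=5 b=7/19 c=-45/38 d=5/38
S(5/2) = 731/304

Δ: Δ0=3, Δ1=2, Δ2=-2
row 1: diag=8, rhs=-6; c'=1/4, d'=-3/4
row 2: denom=10−2·1/4=19/2; d'=(-24−2·-3/4)/(19/2)=-45/19
back: M2=-45/19
back: M1=-3/4−1/4·-45/19=-3/19
M: M0=0, M1=-3/19, M2=-45/19, M3=0
seg 0: a=-5, c=M0/2=0, d=(M1−M0)/(6·2)=-1/76, b=Δ0−h0·(2M0+M1)/6=58/19
seg 1: a=1, c=M1/2=-3/38, d=(M2−M1)/(6·2)=-7/38, b=Δ1−h1·(2M1+M2)/6=55/19
seg 2: a=5, c=M2/2=-45/38, d=(M3−M2)/(6·3)=5/38, b=Δ2−h2·(2M2+M3)/6=7/19
t_q=5/2 → seg 1, τ=1/2; S=1+55/19·τ+-3/38·τ²+-7/38·τ³=731/304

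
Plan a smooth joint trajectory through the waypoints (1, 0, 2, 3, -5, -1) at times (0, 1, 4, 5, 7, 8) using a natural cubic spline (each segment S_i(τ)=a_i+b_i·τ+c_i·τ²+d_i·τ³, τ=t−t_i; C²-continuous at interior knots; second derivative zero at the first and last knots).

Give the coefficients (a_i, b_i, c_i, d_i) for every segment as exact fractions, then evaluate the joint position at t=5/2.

  seg 0: a=1 b=-1469/1284 c=0 d=185/1284
  seg 1: a=0 b=-457/642 c=185/428 d=35/3852
  seg 2: a=2 b=2731/1284 c=55/107 d=-2107/1284
  seg 3: a=3 b=-1135/642 c=-1887/428 d=1057/642
  seg 4: a=-5 b=227/642 c=2341/428 d=-2341/1284
S(5/2) = -221/3424

Δ: Δ0=-1, Δ1=2/3, Δ2=1, Δ3=-4, Δ4=4
row 1: diag=8, rhs=10; c'=3/8, d'=5/4
row 2: denom=8−3·3/8=55/8; d'=(2−3·5/4)/(55/8)=-14/55
row 3: denom=6−1·8/55=322/55; d'=(-30−1·-14/55)/(322/55)=-818/161
row 4: denom=6−2·55/161=856/161; d'=(48−2·-818/161)/(856/161)=2341/214
back: M4=2341/214
back: M3=-818/161−55/161·2341/214=-1887/214
back: M2=-14/55−8/55·-1887/214=110/107
back: M1=5/4−3/8·110/107=185/214
M: M0=0, M1=185/214, M2=110/107, M3=-1887/214, M4=2341/214, M5=0
seg 0: a=1, c=M0/2=0, d=(M1−M0)/(6·1)=185/1284, b=Δ0−h0·(2M0+M1)/6=-1469/1284
seg 1: a=0, c=M1/2=185/428, d=(M2−M1)/(6·3)=35/3852, b=Δ1−h1·(2M1+M2)/6=-457/642
seg 2: a=2, c=M2/2=55/107, d=(M3−M2)/(6·1)=-2107/1284, b=Δ2−h2·(2M2+M3)/6=2731/1284
seg 3: a=3, c=M3/2=-1887/428, d=(M4−M3)/(6·2)=1057/642, b=Δ3−h3·(2M3+M4)/6=-1135/642
seg 4: a=-5, c=M4/2=2341/428, d=(M5−M4)/(6·1)=-2341/1284, b=Δ4−h4·(2M4+M5)/6=227/642
t_q=5/2 → seg 1, τ=3/2; S=0+-457/642·τ+185/428·τ²+35/3852·τ³=-221/3424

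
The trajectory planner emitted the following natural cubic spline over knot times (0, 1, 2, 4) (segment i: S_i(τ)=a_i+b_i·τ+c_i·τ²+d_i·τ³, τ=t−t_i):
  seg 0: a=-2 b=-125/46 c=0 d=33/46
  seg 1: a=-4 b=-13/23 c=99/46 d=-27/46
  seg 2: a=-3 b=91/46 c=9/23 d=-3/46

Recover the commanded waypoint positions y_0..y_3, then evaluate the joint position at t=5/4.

y_0 = S_0(0) = a_0 = -2
y_1 = S_1(0) = a_1 = -4
y_2 = S_2(0) = a_2 = -3
y_3 = S_2(2) = 2
t_q=5/4 is in segment 1 (τ=1/4); S_1(τ)=-11823/2944

y_0=-2 y_1=-4 y_2=-3 y_3=2
S(5/4) = -11823/2944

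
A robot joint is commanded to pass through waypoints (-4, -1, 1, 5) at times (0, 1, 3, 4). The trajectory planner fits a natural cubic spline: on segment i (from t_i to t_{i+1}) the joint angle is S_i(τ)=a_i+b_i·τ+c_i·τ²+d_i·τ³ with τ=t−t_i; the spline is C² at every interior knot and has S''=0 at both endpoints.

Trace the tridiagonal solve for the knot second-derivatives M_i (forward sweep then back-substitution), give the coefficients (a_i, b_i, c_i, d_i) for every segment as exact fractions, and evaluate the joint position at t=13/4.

Δ: Δ0=3, Δ1=1, Δ2=4
row 1: diag=6, rhs=-12; c'=1/3, d'=-2
row 2: denom=6−2·1/3=16/3; d'=(18−2·-2)/(16/3)=33/8
back: M2=33/8
back: M1=-2−1/3·33/8=-27/8
M: M0=0, M1=-27/8, M2=33/8, M3=0
seg 0: a=-4, c=M0/2=0, d=(M1−M0)/(6·1)=-9/16, b=Δ0−h0·(2M0+M1)/6=57/16
seg 1: a=-1, c=M1/2=-27/16, d=(M2−M1)/(6·2)=5/8, b=Δ1−h1·(2M1+M2)/6=15/8
seg 2: a=1, c=M2/2=33/16, d=(M3−M2)/(6·1)=-11/16, b=Δ2−h2·(2M2+M3)/6=21/8
t_q=13/4 → seg 2, τ=1/4; S=1+21/8·τ+33/16·τ²+-11/16·τ³=1817/1024

  seg 0: a=-4 b=57/16 c=0 d=-9/16
  seg 1: a=-1 b=15/8 c=-27/16 d=5/8
  seg 2: a=1 b=21/8 c=33/16 d=-11/16
S(13/4) = 1817/1024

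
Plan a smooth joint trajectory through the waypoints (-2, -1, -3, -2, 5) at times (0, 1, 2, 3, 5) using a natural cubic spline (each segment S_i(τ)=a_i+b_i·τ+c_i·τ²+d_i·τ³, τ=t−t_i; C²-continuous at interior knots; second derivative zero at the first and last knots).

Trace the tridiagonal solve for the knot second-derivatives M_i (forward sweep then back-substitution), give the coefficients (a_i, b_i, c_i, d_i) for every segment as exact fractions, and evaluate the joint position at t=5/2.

Δ: Δ0=1, Δ1=-2, Δ2=1, Δ3=7/2
row 1: diag=4, rhs=-18; c'=1/4, d'=-9/2
row 2: denom=4−1·1/4=15/4; d'=(18−1·-9/2)/(15/4)=6
row 3: denom=6−1·4/15=86/15; d'=(15−1·6)/(86/15)=135/86
back: M3=135/86
back: M2=6−4/15·135/86=240/43
back: M1=-9/2−1/4·240/43=-507/86
M: M0=0, M1=-507/86, M2=240/43, M3=135/86, M4=0
seg 0: a=-2, c=M0/2=0, d=(M1−M0)/(6·1)=-169/172, b=Δ0−h0·(2M0+M1)/6=341/172
seg 1: a=-1, c=M1/2=-507/172, d=(M2−M1)/(6·1)=329/172, b=Δ1−h1·(2M1+M2)/6=-83/86
seg 2: a=-3, c=M2/2=120/43, d=(M3−M2)/(6·1)=-115/172, b=Δ2−h2·(2M2+M3)/6=-193/172
seg 3: a=-2, c=M3/2=135/172, d=(M4−M3)/(6·2)=-45/344, b=Δ3−h3·(2M3+M4)/6=211/86
t_q=5/2 → seg 2, τ=1/2; S=-3+-193/172·τ+120/43·τ²+-115/172·τ³=-4055/1376

  seg 0: a=-2 b=341/172 c=0 d=-169/172
  seg 1: a=-1 b=-83/86 c=-507/172 d=329/172
  seg 2: a=-3 b=-193/172 c=120/43 d=-115/172
  seg 3: a=-2 b=211/86 c=135/172 d=-45/344
S(5/2) = -4055/1376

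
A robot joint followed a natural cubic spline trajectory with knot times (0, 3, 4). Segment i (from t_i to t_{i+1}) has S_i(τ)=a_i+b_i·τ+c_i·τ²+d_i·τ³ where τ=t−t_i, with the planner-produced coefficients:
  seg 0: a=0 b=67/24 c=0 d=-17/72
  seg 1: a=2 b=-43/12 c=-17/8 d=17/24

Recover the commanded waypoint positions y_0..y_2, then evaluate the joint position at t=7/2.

y_0 = S_0(0) = a_0 = 0
y_1 = S_1(0) = a_1 = 2
y_2 = S_1(1) = -3
t_q=7/2 is in segment 1 (τ=1/2); S_1(τ)=-15/64

y_0=0 y_1=2 y_2=-3
S(7/2) = -15/64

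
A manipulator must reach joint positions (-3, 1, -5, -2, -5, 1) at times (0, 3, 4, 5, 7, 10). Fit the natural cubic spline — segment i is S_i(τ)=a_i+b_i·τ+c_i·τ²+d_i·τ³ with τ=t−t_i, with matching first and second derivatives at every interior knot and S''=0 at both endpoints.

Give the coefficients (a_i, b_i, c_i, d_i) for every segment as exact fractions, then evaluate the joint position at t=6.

  seg 0: a=-3 b=1073/207 c=0 d=-797/1863
  seg 1: a=1 b=-1318/207 c=-797/207 d=97/23
  seg 2: a=-5 b=-293/207 c=1822/207 d=-908/207
  seg 3: a=-2 b=209/69 c=-902/207 d=1733/1656
  seg 4: a=-5 b=-763/414 c=1591/828 d=-1591/7452
S(6) = -3779/1656

Δ: Δ0=4/3, Δ1=-6, Δ2=3, Δ3=-3/2, Δ4=2
row 1: diag=8, rhs=-44; c'=1/8, d'=-11/2
row 2: denom=4−1·1/8=31/8; d'=(54−1·-11/2)/(31/8)=476/31
row 3: denom=6−1·8/31=178/31; d'=(-27−1·476/31)/(178/31)=-1313/178
row 4: denom=10−2·31/89=828/89; d'=(21−2·-1313/178)/(828/89)=1591/414
back: M4=1591/414
back: M3=-1313/178−31/89·1591/414=-1804/207
back: M2=476/31−8/31·-1804/207=3644/207
back: M1=-11/2−1/8·3644/207=-1594/207
M: M0=0, M1=-1594/207, M2=3644/207, M3=-1804/207, M4=1591/414, M5=0
seg 0: a=-3, c=M0/2=0, d=(M1−M0)/(6·3)=-797/1863, b=Δ0−h0·(2M0+M1)/6=1073/207
seg 1: a=1, c=M1/2=-797/207, d=(M2−M1)/(6·1)=97/23, b=Δ1−h1·(2M1+M2)/6=-1318/207
seg 2: a=-5, c=M2/2=1822/207, d=(M3−M2)/(6·1)=-908/207, b=Δ2−h2·(2M2+M3)/6=-293/207
seg 3: a=-2, c=M3/2=-902/207, d=(M4−M3)/(6·2)=1733/1656, b=Δ3−h3·(2M3+M4)/6=209/69
seg 4: a=-5, c=M4/2=1591/828, d=(M5−M4)/(6·3)=-1591/7452, b=Δ4−h4·(2M4+M5)/6=-763/414
t_q=6 → seg 3, τ=1; S=-2+209/69·τ+-902/207·τ²+1733/1656·τ³=-3779/1656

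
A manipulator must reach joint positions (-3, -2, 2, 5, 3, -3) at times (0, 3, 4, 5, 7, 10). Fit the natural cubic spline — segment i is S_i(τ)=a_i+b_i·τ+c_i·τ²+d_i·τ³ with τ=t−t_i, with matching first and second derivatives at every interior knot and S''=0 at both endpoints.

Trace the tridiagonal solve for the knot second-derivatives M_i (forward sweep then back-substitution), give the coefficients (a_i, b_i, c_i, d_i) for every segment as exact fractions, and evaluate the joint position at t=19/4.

  seg 0: a=-3 b=-232/207 c=0 d=301/1863
  seg 1: a=-2 b=671/207 c=301/207 d=-16/23
  seg 2: a=2 b=841/207 c=-131/207 d=-89/207
  seg 3: a=5 b=104/69 c=-398/207 d=277/828
  seg 4: a=3 b=-449/207 c=35/414 d=-35/3726
S(19/4) = 19915/4416

Δ: Δ0=1/3, Δ1=4, Δ2=3, Δ3=-1, Δ4=-2
row 1: diag=8, rhs=22; c'=1/8, d'=11/4
row 2: denom=4−1·1/8=31/8; d'=(-6−1·11/4)/(31/8)=-70/31
row 3: denom=6−1·8/31=178/31; d'=(-24−1·-70/31)/(178/31)=-337/89
row 4: denom=10−2·31/89=828/89; d'=(-6−2·-337/89)/(828/89)=35/207
back: M4=35/207
back: M3=-337/89−31/89·35/207=-796/207
back: M2=-70/31−8/31·-796/207=-262/207
back: M1=11/4−1/8·-262/207=602/207
M: M0=0, M1=602/207, M2=-262/207, M3=-796/207, M4=35/207, M5=0
seg 0: a=-3, c=M0/2=0, d=(M1−M0)/(6·3)=301/1863, b=Δ0−h0·(2M0+M1)/6=-232/207
seg 1: a=-2, c=M1/2=301/207, d=(M2−M1)/(6·1)=-16/23, b=Δ1−h1·(2M1+M2)/6=671/207
seg 2: a=2, c=M2/2=-131/207, d=(M3−M2)/(6·1)=-89/207, b=Δ2−h2·(2M2+M3)/6=841/207
seg 3: a=5, c=M3/2=-398/207, d=(M4−M3)/(6·2)=277/828, b=Δ3−h3·(2M3+M4)/6=104/69
seg 4: a=3, c=M4/2=35/414, d=(M5−M4)/(6·3)=-35/3726, b=Δ4−h4·(2M4+M5)/6=-449/207
t_q=19/4 → seg 2, τ=3/4; S=2+841/207·τ+-131/207·τ²+-89/207·τ³=19915/4416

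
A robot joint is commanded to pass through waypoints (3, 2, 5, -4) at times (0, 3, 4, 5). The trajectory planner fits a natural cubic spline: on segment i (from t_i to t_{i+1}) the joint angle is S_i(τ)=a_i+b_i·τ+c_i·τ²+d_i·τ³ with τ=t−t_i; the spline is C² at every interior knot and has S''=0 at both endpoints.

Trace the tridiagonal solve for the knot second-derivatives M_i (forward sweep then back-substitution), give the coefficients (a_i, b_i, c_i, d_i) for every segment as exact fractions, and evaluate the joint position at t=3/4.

Δ: Δ0=-1/3, Δ1=3, Δ2=-9
row 1: diag=8, rhs=20; c'=1/8, d'=5/2
row 2: denom=4−1·1/8=31/8; d'=(-72−1·5/2)/(31/8)=-596/31
back: M2=-596/31
back: M1=5/2−1/8·-596/31=152/31
M: M0=0, M1=152/31, M2=-596/31, M3=0
seg 0: a=3, c=M0/2=0, d=(M1−M0)/(6·3)=76/279, b=Δ0−h0·(2M0+M1)/6=-259/93
seg 1: a=2, c=M1/2=76/31, d=(M2−M1)/(6·1)=-374/93, b=Δ1−h1·(2M1+M2)/6=425/93
seg 2: a=5, c=M2/2=-298/31, d=(M3−M2)/(6·1)=298/93, b=Δ2−h2·(2M2+M3)/6=-241/93
t_q=3/4 → seg 0, τ=3/4; S=3+-259/93·τ+0·τ²+76/279·τ³=509/496

  seg 0: a=3 b=-259/93 c=0 d=76/279
  seg 1: a=2 b=425/93 c=76/31 d=-374/93
  seg 2: a=5 b=-241/93 c=-298/31 d=298/93
S(3/4) = 509/496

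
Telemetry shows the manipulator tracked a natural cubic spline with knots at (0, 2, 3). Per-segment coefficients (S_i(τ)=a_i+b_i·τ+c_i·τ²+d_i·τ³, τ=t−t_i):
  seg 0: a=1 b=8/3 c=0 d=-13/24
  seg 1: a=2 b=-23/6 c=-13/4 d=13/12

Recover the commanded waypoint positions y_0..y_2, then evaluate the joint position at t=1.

y_0=1 y_1=2 y_2=-4
S(1) = 25/8

y_0 = S_0(0) = a_0 = 1
y_1 = S_1(0) = a_1 = 2
y_2 = S_1(1) = -4
t_q=1 is in segment 0 (τ=1); S_0(τ)=25/8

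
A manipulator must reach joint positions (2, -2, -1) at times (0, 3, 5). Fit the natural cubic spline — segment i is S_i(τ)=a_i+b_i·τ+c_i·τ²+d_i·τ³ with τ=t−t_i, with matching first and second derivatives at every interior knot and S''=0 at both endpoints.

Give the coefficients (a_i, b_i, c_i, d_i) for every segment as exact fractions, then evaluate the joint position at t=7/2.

Δ: Δ0=-4/3, Δ1=1/2
row 1: diag=10, rhs=11; c'=1/5, d'=11/10
back: M1=11/10
M: M0=0, M1=11/10, M2=0
seg 0: a=2, c=M0/2=0, d=(M1−M0)/(6·3)=11/180, b=Δ0−h0·(2M0+M1)/6=-113/60
seg 1: a=-2, c=M1/2=11/20, d=(M2−M1)/(6·2)=-11/120, b=Δ1−h1·(2M1+M2)/6=-7/30
t_q=7/2 → seg 1, τ=1/2; S=-2+-7/30·τ+11/20·τ²+-11/120·τ³=-637/320

  seg 0: a=2 b=-113/60 c=0 d=11/180
  seg 1: a=-2 b=-7/30 c=11/20 d=-11/120
S(7/2) = -637/320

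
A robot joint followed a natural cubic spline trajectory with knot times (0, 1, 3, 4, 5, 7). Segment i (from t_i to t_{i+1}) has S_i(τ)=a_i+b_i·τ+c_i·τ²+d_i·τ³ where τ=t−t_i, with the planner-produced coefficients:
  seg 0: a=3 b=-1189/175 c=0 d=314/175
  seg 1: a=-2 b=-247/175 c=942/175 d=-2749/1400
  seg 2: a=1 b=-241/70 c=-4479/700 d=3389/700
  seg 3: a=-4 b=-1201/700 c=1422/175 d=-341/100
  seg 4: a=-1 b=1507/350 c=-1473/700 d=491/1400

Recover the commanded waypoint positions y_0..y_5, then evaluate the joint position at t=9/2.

y_0 = S_0(0) = a_0 = 3
y_1 = S_1(0) = a_1 = -2
y_2 = S_2(0) = a_2 = 1
y_3 = S_3(0) = a_3 = -4
y_4 = S_4(0) = a_4 = -1
y_5 = S_4(2) = 2
t_q=9/2 is in segment 3 (τ=1/2); S_3(τ)=-3643/1120

y_0=3 y_1=-2 y_2=1 y_3=-4 y_4=-1 y_5=2
S(9/2) = -3643/1120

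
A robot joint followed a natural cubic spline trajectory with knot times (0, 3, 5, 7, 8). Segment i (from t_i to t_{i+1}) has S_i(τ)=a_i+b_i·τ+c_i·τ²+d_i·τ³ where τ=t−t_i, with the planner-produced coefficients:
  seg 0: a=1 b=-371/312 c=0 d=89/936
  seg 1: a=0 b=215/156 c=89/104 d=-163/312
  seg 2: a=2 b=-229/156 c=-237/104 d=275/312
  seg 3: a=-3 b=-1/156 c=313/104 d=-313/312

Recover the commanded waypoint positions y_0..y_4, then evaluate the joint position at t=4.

y_0 = S_0(0) = a_0 = 1
y_1 = S_1(0) = a_1 = 0
y_2 = S_2(0) = a_2 = 2
y_3 = S_3(0) = a_3 = -3
y_4 = S_3(1) = -1
t_q=4 is in segment 1 (τ=1); S_1(τ)=89/52

y_0=1 y_1=0 y_2=2 y_3=-3 y_4=-1
S(4) = 89/52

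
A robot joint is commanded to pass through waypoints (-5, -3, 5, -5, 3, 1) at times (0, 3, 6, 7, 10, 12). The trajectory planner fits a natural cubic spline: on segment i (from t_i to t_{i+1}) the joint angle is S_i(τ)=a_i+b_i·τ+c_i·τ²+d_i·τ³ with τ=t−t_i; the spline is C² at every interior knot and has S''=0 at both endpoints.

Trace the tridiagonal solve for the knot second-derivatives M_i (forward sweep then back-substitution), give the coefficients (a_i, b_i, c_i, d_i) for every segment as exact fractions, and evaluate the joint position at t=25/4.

  seg 0: a=-5 b=-2881/2019 c=0 d=1409/6057
  seg 1: a=-3 b=9800/2019 c=1409/673 d=-5699/6057
  seg 2: a=5 b=-16129/2019 c=-4290/673 d=8809/2019
  seg 3: a=-5 b=-15442/2019 c=4519/673 d=-735/673
  seg 4: a=3 b=6365/2019 c=-2096/673 d=1048/2019
S(25/4) = 115115/43072

Δ: Δ0=2/3, Δ1=8/3, Δ2=-10, Δ3=8/3, Δ4=-1
row 1: diag=12, rhs=12; c'=1/4, d'=1
row 2: denom=8−3·1/4=29/4; d'=(-76−3·1)/(29/4)=-316/29
row 3: denom=8−1·4/29=228/29; d'=(76−1·-316/29)/(228/29)=210/19
row 4: denom=10−3·29/76=673/76; d'=(-22−3·210/19)/(673/76)=-4192/673
back: M4=-4192/673
back: M3=210/19−29/76·-4192/673=9038/673
back: M2=-316/29−4/29·9038/673=-8580/673
back: M1=1−1/4·-8580/673=2818/673
M: M0=0, M1=2818/673, M2=-8580/673, M3=9038/673, M4=-4192/673, M5=0
seg 0: a=-5, c=M0/2=0, d=(M1−M0)/(6·3)=1409/6057, b=Δ0−h0·(2M0+M1)/6=-2881/2019
seg 1: a=-3, c=M1/2=1409/673, d=(M2−M1)/(6·3)=-5699/6057, b=Δ1−h1·(2M1+M2)/6=9800/2019
seg 2: a=5, c=M2/2=-4290/673, d=(M3−M2)/(6·1)=8809/2019, b=Δ2−h2·(2M2+M3)/6=-16129/2019
seg 3: a=-5, c=M3/2=4519/673, d=(M4−M3)/(6·3)=-735/673, b=Δ3−h3·(2M3+M4)/6=-15442/2019
seg 4: a=3, c=M4/2=-2096/673, d=(M5−M4)/(6·2)=1048/2019, b=Δ4−h4·(2M4+M5)/6=6365/2019
t_q=25/4 → seg 2, τ=1/4; S=5+-16129/2019·τ+-4290/673·τ²+8809/2019·τ³=115115/43072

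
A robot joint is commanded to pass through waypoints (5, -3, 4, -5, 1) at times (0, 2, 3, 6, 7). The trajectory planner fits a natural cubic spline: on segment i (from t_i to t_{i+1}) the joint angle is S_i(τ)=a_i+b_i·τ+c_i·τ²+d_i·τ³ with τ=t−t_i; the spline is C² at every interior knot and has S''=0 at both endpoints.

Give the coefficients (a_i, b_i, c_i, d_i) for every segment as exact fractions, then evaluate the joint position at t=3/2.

Δ: Δ0=-4, Δ1=7, Δ2=-3, Δ3=6
row 1: diag=6, rhs=66; c'=1/6, d'=11
row 2: denom=8−1·1/6=47/6; d'=(-60−1·11)/(47/6)=-426/47
row 3: denom=8−3·18/47=322/47; d'=(54−3·-426/47)/(322/47)=1908/161
back: M3=1908/161
back: M2=-426/47−18/47·1908/161=-2190/161
back: M1=11−1/6·-2190/161=2136/161
M: M0=0, M1=2136/161, M2=-2190/161, M3=1908/161, M4=0
seg 0: a=5, c=M0/2=0, d=(M1−M0)/(6·2)=178/161, b=Δ0−h0·(2M0+M1)/6=-1356/161
seg 1: a=-3, c=M1/2=1068/161, d=(M2−M1)/(6·1)=-103/23, b=Δ1−h1·(2M1+M2)/6=780/161
seg 2: a=4, c=M2/2=-1095/161, d=(M3−M2)/(6·3)=683/483, b=Δ2−h2·(2M2+M3)/6=753/161
seg 3: a=-5, c=M3/2=954/161, d=(M4−M3)/(6·1)=-318/161, b=Δ3−h3·(2M3+M4)/6=330/161
t_q=3/2 → seg 0, τ=3/2; S=5+-1356/161·τ+0·τ²+178/161·τ³=-359/92

  seg 0: a=5 b=-1356/161 c=0 d=178/161
  seg 1: a=-3 b=780/161 c=1068/161 d=-103/23
  seg 2: a=4 b=753/161 c=-1095/161 d=683/483
  seg 3: a=-5 b=330/161 c=954/161 d=-318/161
S(3/2) = -359/92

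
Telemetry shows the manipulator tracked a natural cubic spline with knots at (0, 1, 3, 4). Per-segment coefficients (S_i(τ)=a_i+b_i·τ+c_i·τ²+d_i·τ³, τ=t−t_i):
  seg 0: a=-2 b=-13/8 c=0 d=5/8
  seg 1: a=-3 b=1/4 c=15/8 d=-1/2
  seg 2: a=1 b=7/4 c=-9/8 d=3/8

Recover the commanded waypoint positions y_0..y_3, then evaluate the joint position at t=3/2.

y_0 = S_0(0) = a_0 = -2
y_1 = S_1(0) = a_1 = -3
y_2 = S_2(0) = a_2 = 1
y_3 = S_2(1) = 2
t_q=3/2 is in segment 1 (τ=1/2); S_1(τ)=-79/32

y_0=-2 y_1=-3 y_2=1 y_3=2
S(3/2) = -79/32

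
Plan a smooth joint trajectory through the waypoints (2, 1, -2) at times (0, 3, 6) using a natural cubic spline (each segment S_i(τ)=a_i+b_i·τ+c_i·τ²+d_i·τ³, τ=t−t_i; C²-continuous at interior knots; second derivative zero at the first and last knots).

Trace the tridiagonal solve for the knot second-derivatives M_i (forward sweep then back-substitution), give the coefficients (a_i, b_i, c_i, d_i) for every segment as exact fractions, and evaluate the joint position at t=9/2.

  seg 0: a=2 b=-1/6 c=0 d=-1/54
  seg 1: a=1 b=-2/3 c=-1/6 d=1/54
S(9/2) = -5/16

Δ: Δ0=-1/3, Δ1=-1
row 1: diag=12, rhs=-4; c'=1/4, d'=-1/3
back: M1=-1/3
M: M0=0, M1=-1/3, M2=0
seg 0: a=2, c=M0/2=0, d=(M1−M0)/(6·3)=-1/54, b=Δ0−h0·(2M0+M1)/6=-1/6
seg 1: a=1, c=M1/2=-1/6, d=(M2−M1)/(6·3)=1/54, b=Δ1−h1·(2M1+M2)/6=-2/3
t_q=9/2 → seg 1, τ=3/2; S=1+-2/3·τ+-1/6·τ²+1/54·τ³=-5/16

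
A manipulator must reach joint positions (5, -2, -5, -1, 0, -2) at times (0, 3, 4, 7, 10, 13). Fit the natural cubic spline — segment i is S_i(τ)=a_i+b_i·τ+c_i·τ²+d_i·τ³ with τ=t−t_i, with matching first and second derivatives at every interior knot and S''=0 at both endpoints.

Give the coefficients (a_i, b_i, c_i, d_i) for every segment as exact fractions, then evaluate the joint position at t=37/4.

Δ: Δ0=-7/3, Δ1=-3, Δ2=4/3, Δ3=1/3, Δ4=-2/3
row 1: diag=8, rhs=-4; c'=1/8, d'=-1/2
row 2: denom=8−1·1/8=63/8; d'=(26−1·-1/2)/(63/8)=212/63
row 3: denom=12−3·8/21=76/7; d'=(-6−3·212/63)/(76/7)=-169/114
row 4: denom=12−3·21/76=849/76; d'=(-6−3·-169/114)/(849/76)=-118/849
back: M4=-118/849
back: M3=-169/114−21/76·-118/849=-1226/849
back: M2=212/63−8/21·-1226/849=1108/283
back: M1=-1/2−1/8·1108/283=-280/283
M: M0=0, M1=-280/283, M2=1108/283, M3=-1226/849, M4=-118/849, M5=0
seg 0: a=5, c=M0/2=0, d=(M1−M0)/(6·3)=-140/2547, b=Δ0−h0·(2M0+M1)/6=-1561/849
seg 1: a=-2, c=M1/2=-140/283, d=(M2−M1)/(6·1)=694/849, b=Δ1−h1·(2M1+M2)/6=-2821/849
seg 2: a=-5, c=M2/2=554/283, d=(M3−M2)/(6·3)=-2275/7641, b=Δ2−h2·(2M2+M3)/6=-1579/849
seg 3: a=-1, c=M3/2=-613/849, d=(M4−M3)/(6·3)=554/7641, b=Δ3−h3·(2M3+M4)/6=1568/849
seg 4: a=0, c=M4/2=-59/849, d=(M5−M4)/(6·3)=59/7641, b=Δ4−h4·(2M4+M5)/6=-448/849
t_q=37/4 → seg 3, τ=9/4; S=-1+1568/849·τ+-613/849·τ²+554/7641·τ³=2953/9056

  seg 0: a=5 b=-1561/849 c=0 d=-140/2547
  seg 1: a=-2 b=-2821/849 c=-140/283 d=694/849
  seg 2: a=-5 b=-1579/849 c=554/283 d=-2275/7641
  seg 3: a=-1 b=1568/849 c=-613/849 d=554/7641
  seg 4: a=0 b=-448/849 c=-59/849 d=59/7641
S(37/4) = 2953/9056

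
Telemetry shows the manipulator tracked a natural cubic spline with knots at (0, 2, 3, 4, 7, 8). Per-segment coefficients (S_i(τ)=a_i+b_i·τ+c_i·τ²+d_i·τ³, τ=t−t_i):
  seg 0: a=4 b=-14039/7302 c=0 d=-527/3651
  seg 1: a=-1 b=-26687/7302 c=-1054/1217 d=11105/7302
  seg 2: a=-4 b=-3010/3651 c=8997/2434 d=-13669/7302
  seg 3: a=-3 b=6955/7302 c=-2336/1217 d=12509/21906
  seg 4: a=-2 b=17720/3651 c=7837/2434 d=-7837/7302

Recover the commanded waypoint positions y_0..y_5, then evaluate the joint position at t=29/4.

y_0 = S_0(0) = a_0 = 4
y_1 = S_1(0) = a_1 = -1
y_2 = S_2(0) = a_2 = -4
y_3 = S_3(0) = a_3 = -3
y_4 = S_4(0) = a_4 = -2
y_5 = S_4(1) = 5
t_q=29/4 is in segment 4 (τ=1/4); S_4(τ)=-93803/155776

y_0=4 y_1=-1 y_2=-4 y_3=-3 y_4=-2 y_5=5
S(29/4) = -93803/155776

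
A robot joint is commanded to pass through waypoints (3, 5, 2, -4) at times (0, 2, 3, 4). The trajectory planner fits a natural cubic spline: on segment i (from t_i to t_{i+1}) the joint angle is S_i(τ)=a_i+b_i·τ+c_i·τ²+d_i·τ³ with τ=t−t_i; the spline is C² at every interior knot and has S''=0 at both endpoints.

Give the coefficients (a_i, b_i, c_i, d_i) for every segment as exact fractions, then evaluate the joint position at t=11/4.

Δ: Δ0=1, Δ1=-3, Δ2=-6
row 1: diag=6, rhs=-24; c'=1/6, d'=-4
row 2: denom=4−1·1/6=23/6; d'=(-18−1·-4)/(23/6)=-84/23
back: M2=-84/23
back: M1=-4−1/6·-84/23=-78/23
M: M0=0, M1=-78/23, M2=-84/23, M3=0
seg 0: a=3, c=M0/2=0, d=(M1−M0)/(6·2)=-13/46, b=Δ0−h0·(2M0+M1)/6=49/23
seg 1: a=5, c=M1/2=-39/23, d=(M2−M1)/(6·1)=-1/23, b=Δ1−h1·(2M1+M2)/6=-29/23
seg 2: a=2, c=M2/2=-42/23, d=(M3−M2)/(6·1)=14/23, b=Δ2−h2·(2M2+M3)/6=-110/23
t_q=11/4 → seg 1, τ=3/4; S=5+-29/23·τ+-39/23·τ²+-1/23·τ³=4537/1472

  seg 0: a=3 b=49/23 c=0 d=-13/46
  seg 1: a=5 b=-29/23 c=-39/23 d=-1/23
  seg 2: a=2 b=-110/23 c=-42/23 d=14/23
S(11/4) = 4537/1472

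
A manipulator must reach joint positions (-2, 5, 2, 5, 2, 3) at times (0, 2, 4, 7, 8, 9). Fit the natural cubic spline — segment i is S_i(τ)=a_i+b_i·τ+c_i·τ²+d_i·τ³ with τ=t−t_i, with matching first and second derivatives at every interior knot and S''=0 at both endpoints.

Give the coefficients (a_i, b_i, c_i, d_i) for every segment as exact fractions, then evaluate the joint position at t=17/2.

  seg 0: a=-2 b=56/11 c=0 d=-35/88
  seg 1: a=5 b=7/22 c=-105/44 d=65/88
  seg 2: a=2 b=-4/11 c=45/22 d=-35/66
  seg 3: a=5 b=-53/22 c=-30/11 d=47/22
  seg 4: a=2 b=-16/11 c=81/22 d=-27/22
S(17/2) = 359/176

Δ: Δ0=7/2, Δ1=-3/2, Δ2=1, Δ3=-3, Δ4=1
row 1: diag=8, rhs=-30; c'=1/4, d'=-15/4
row 2: denom=10−2·1/4=19/2; d'=(15−2·-15/4)/(19/2)=45/19
row 3: denom=8−3·6/19=134/19; d'=(-24−3·45/19)/(134/19)=-591/134
row 4: denom=4−1·19/134=517/134; d'=(24−1·-591/134)/(517/134)=81/11
back: M4=81/11
back: M3=-591/134−19/134·81/11=-60/11
back: M2=45/19−6/19·-60/11=45/11
back: M1=-15/4−1/4·45/11=-105/22
M: M0=0, M1=-105/22, M2=45/11, M3=-60/11, M4=81/11, M5=0
seg 0: a=-2, c=M0/2=0, d=(M1−M0)/(6·2)=-35/88, b=Δ0−h0·(2M0+M1)/6=56/11
seg 1: a=5, c=M1/2=-105/44, d=(M2−M1)/(6·2)=65/88, b=Δ1−h1·(2M1+M2)/6=7/22
seg 2: a=2, c=M2/2=45/22, d=(M3−M2)/(6·3)=-35/66, b=Δ2−h2·(2M2+M3)/6=-4/11
seg 3: a=5, c=M3/2=-30/11, d=(M4−M3)/(6·1)=47/22, b=Δ3−h3·(2M3+M4)/6=-53/22
seg 4: a=2, c=M4/2=81/22, d=(M5−M4)/(6·1)=-27/22, b=Δ4−h4·(2M4+M5)/6=-16/11
t_q=17/2 → seg 4, τ=1/2; S=2+-16/11·τ+81/22·τ²+-27/22·τ³=359/176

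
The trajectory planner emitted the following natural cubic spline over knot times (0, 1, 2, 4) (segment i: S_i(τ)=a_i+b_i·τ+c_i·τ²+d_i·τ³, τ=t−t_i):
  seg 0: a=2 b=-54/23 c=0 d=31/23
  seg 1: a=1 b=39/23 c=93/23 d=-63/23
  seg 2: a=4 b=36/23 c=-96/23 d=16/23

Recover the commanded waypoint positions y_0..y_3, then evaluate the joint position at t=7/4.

y_0 = S_0(0) = a_0 = 2
y_1 = S_1(0) = a_1 = 1
y_2 = S_2(0) = a_2 = 4
y_3 = S_2(2) = -4
t_q=7/4 is in segment 1 (τ=3/4); S_1(τ)=217/64

y_0=2 y_1=1 y_2=4 y_3=-4
S(7/4) = 217/64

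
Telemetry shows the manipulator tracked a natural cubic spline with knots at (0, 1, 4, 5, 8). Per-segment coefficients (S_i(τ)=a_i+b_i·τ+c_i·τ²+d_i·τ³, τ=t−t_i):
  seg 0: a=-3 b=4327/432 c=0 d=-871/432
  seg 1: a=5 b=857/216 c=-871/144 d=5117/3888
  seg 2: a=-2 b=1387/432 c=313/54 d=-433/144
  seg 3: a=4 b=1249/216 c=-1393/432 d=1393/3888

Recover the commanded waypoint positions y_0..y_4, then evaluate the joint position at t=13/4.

y_0=-3 y_1=5 y_2=-2 y_3=4 y_4=2
S(13/4) = -5231/3072

y_0 = S_0(0) = a_0 = -3
y_1 = S_1(0) = a_1 = 5
y_2 = S_2(0) = a_2 = -2
y_3 = S_3(0) = a_3 = 4
y_4 = S_3(3) = 2
t_q=13/4 is in segment 1 (τ=9/4); S_1(τ)=-5231/3072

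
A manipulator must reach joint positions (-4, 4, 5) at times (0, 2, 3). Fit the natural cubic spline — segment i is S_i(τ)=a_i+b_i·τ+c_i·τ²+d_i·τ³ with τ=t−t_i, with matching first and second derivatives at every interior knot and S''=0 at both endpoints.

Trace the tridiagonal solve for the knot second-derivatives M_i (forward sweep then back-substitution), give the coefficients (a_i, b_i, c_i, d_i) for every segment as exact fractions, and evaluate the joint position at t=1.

  seg 0: a=-4 b=5 c=0 d=-1/4
  seg 1: a=4 b=2 c=-3/2 d=1/2
S(1) = 3/4

Δ: Δ0=4, Δ1=1
row 1: diag=6, rhs=-18; c'=1/6, d'=-3
back: M1=-3
M: M0=0, M1=-3, M2=0
seg 0: a=-4, c=M0/2=0, d=(M1−M0)/(6·2)=-1/4, b=Δ0−h0·(2M0+M1)/6=5
seg 1: a=4, c=M1/2=-3/2, d=(M2−M1)/(6·1)=1/2, b=Δ1−h1·(2M1+M2)/6=2
t_q=1 → seg 0, τ=1; S=-4+5·τ+0·τ²+-1/4·τ³=3/4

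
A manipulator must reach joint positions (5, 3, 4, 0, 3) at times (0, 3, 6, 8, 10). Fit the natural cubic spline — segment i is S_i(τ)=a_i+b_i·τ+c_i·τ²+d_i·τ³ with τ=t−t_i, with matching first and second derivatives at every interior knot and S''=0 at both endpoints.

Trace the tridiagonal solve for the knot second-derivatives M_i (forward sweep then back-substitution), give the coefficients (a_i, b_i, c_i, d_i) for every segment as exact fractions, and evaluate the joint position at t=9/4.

Δ: Δ0=-2/3, Δ1=1/3, Δ2=-2, Δ3=3/2
row 1: diag=12, rhs=6; c'=1/4, d'=1/2
row 2: denom=10−3·1/4=37/4; d'=(-14−3·1/2)/(37/4)=-62/37
row 3: denom=8−2·8/37=280/37; d'=(21−2·-62/37)/(280/37)=901/280
back: M3=901/280
back: M2=-62/37−8/37·901/280=-83/35
back: M1=1/2−1/4·-83/35=153/140
M: M0=0, M1=153/140, M2=-83/35, M3=901/280, M4=0
seg 0: a=5, c=M0/2=0, d=(M1−M0)/(6·3)=17/280, b=Δ0−h0·(2M0+M1)/6=-1019/840
seg 1: a=3, c=M1/2=153/280, d=(M2−M1)/(6·3)=-97/504, b=Δ1−h1·(2M1+M2)/6=179/420
seg 2: a=4, c=M2/2=-83/70, d=(M3−M2)/(6·2)=313/672, b=Δ2−h2·(2M2+M3)/6=-179/120
seg 3: a=0, c=M3/2=901/560, d=(M4−M3)/(6·2)=-901/3360, b=Δ3−h3·(2M3+M4)/6=-271/420
t_q=9/4 → seg 0, τ=9/4; S=5+-1019/840·τ+0·τ²+17/280·τ³=7583/2560

  seg 0: a=5 b=-1019/840 c=0 d=17/280
  seg 1: a=3 b=179/420 c=153/280 d=-97/504
  seg 2: a=4 b=-179/120 c=-83/70 d=313/672
  seg 3: a=0 b=-271/420 c=901/560 d=-901/3360
S(9/4) = 7583/2560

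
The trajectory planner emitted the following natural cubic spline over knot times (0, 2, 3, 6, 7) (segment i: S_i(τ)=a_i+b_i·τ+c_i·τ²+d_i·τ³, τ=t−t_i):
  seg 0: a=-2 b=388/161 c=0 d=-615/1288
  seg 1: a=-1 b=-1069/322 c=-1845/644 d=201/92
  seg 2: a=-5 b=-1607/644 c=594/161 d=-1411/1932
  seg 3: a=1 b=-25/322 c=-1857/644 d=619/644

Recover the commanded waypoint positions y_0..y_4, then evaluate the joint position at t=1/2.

y_0 = S_0(0) = a_0 = -2
y_1 = S_1(0) = a_1 = -1
y_2 = S_2(0) = a_2 = -5
y_3 = S_3(0) = a_3 = 1
y_4 = S_3(1) = -1
t_q=1/2 is in segment 0 (τ=1/2); S_0(τ)=-8807/10304

y_0=-2 y_1=-1 y_2=-5 y_3=1 y_4=-1
S(1/2) = -8807/10304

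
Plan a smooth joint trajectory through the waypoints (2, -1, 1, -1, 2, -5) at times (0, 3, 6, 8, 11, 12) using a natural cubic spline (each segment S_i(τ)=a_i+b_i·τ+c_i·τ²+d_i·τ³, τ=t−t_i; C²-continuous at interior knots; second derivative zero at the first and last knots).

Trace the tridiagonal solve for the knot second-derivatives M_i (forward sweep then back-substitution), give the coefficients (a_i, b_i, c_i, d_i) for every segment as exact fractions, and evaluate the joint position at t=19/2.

Δ: Δ0=-1, Δ1=2/3, Δ2=-1, Δ3=1, Δ4=-7
row 1: diag=12, rhs=10; c'=1/4, d'=5/6
row 2: denom=10−3·1/4=37/4; d'=(-10−3·5/6)/(37/4)=-50/37
row 3: denom=10−2·8/37=354/37; d'=(12−2·-50/37)/(354/37)=272/177
row 4: denom=8−3·37/118=833/118; d'=(-48−3·272/177)/(833/118)=-6208/833
back: M4=-6208/833
back: M3=272/177−37/118·-6208/833=9680/2499
back: M2=-50/37−8/37·9680/2499=-5470/2499
back: M1=5/6−1/4·-5470/2499=1150/833
M: M0=0, M1=1150/833, M2=-5470/2499, M3=9680/2499, M4=-6208/833, M5=0
seg 0: a=2, c=M0/2=0, d=(M1−M0)/(6·3)=575/7497, b=Δ0−h0·(2M0+M1)/6=-1408/833
seg 1: a=-1, c=M1/2=575/833, d=(M2−M1)/(6·3)=-4460/22491, b=Δ1−h1·(2M1+M2)/6=317/833
seg 2: a=1, c=M2/2=-2735/2499, d=(M3−M2)/(6·2)=2525/4998, b=Δ2−h2·(2M2+M3)/6=-99/119
seg 3: a=-1, c=M3/2=4840/2499, d=(M4−M3)/(6·3)=-14152/22491, b=Δ3−h3·(2M3+M4)/6=2131/2499
seg 4: a=2, c=M4/2=-3104/833, d=(M5−M4)/(6·1)=3104/2499, b=Δ4−h4·(2M4+M5)/6=-11285/2499
t_q=19/2 → seg 3, τ=3/2; S=-1+2131/2499·τ+4840/2499·τ²+-14152/22491·τ³=4187/1666

  seg 0: a=2 b=-1408/833 c=0 d=575/7497
  seg 1: a=-1 b=317/833 c=575/833 d=-4460/22491
  seg 2: a=1 b=-99/119 c=-2735/2499 d=2525/4998
  seg 3: a=-1 b=2131/2499 c=4840/2499 d=-14152/22491
  seg 4: a=2 b=-11285/2499 c=-3104/833 d=3104/2499
S(19/2) = 4187/1666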